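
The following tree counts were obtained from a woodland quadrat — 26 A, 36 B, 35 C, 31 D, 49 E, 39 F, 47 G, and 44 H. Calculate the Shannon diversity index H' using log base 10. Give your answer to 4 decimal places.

0.8948

Total N = 26+36+35+31+49+39+47+44 = 307, so the proportions are 0.084691, 0.117264, 0.114007, 0.100977, 0.159609, 0.127036, 0.153094, 0.143322 (working shown to 6 dp, full precision carried).
Each pᵢ log₁₀ pᵢ term: 0.084691×(-1.072165)=-0.090802, 0.117264×(-0.930836)=-0.109153, 0.114007×(-0.943070)=-0.107516, 0.100977×(-0.995777)=-0.100551, 0.159609×(-0.796942)=-0.127199, 0.127036×(-0.896074)=-0.113833, 0.153094×(-0.815041)=-0.124778, 0.143322×(-0.843686)=-0.120919.
Sum = -0.894753, so H' = 0.8948.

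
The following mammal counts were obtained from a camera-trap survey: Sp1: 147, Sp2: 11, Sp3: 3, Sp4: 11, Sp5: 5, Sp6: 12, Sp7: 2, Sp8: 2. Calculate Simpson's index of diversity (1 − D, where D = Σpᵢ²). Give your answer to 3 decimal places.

Total N = 147+11+3+11+5+12+2+2 = 193, so the proportions are 0.76166, 0.05699, 0.01554, 0.05699, 0.02591, 0.06218, 0.01036, 0.01036 (working shown to 5 dp, full precision carried).
D = 0.76166² + 0.05699² + 0.01554² + 0.05699² + 0.02591² + 0.06218² + 0.01036² + 0.01036² = 0.58012 + 0.00325 + 0.00024 + 0.00325 + 0.00067 + 0.00387 + 0.00011 + 0.00011 = 0.59161.
So 1 − D = 0.40839, i.e. 0.408 to 3 decimal places.

0.408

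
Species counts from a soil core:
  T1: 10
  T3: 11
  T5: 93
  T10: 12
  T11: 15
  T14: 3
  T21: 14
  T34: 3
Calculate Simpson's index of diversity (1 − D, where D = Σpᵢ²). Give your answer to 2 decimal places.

Total N = 10+11+93+12+15+3+14+3 = 161, so the proportions are 0.0621, 0.0683, 0.5776, 0.0745, 0.0932, 0.0186, 0.087, 0.0186 (working shown to 4 dp, full precision carried).
D = 0.0621² + 0.0683² + 0.5776² + 0.0745² + 0.0932² + 0.0186² + 0.087² + 0.0186² = 0.0039 + 0.0047 + 0.3337 + 0.0056 + 0.0087 + 0.0003 + 0.0076 + 0.0003 = 0.3647.
So 1 − D = 0.6353, i.e. 0.64 to 2 decimal places.

0.64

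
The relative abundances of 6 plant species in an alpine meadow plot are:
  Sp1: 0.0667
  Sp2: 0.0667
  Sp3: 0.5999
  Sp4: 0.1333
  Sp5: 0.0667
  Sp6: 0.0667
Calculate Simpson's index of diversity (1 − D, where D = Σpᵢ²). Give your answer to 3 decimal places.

0.605

D = 0.0667² + 0.0667² + 0.5999² + 0.1333² + 0.0667² + 0.0667² = 0.00445 + 0.00445 + 0.35988 + 0.01777 + 0.00445 + 0.00445 = 0.39544 (working shown to 5 dp, full precision carried).
So 1 − D = 0.60456, i.e. 0.605 to 3 decimal places.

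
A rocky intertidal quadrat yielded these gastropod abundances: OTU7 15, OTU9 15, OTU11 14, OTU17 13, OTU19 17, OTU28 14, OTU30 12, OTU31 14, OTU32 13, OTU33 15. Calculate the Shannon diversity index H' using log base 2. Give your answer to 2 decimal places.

Total N = 15+15+14+13+17+14+12+14+13+15 = 142, so the proportions are 0.1056, 0.1056, 0.0986, 0.0915, 0.1197, 0.0986, 0.0845, 0.0986, 0.0915, 0.1056 (working shown to 4 dp, full precision carried).
Each pᵢ log₂ pᵢ term: 0.1056×(-3.2429)=-0.3426, 0.1056×(-3.2429)=-0.3426, 0.0986×(-3.3424)=-0.3295, 0.0915×(-3.4493)=-0.3158, 0.1197×(-3.0623)=-0.3666, 0.0986×(-3.3424)=-0.3295, 0.0845×(-3.5648)=-0.3012, 0.0986×(-3.3424)=-0.3295, 0.0915×(-3.4493)=-0.3158, 0.1056×(-3.2429)=-0.3426.
Sum = -3.3157, so H' = 3.32.

3.32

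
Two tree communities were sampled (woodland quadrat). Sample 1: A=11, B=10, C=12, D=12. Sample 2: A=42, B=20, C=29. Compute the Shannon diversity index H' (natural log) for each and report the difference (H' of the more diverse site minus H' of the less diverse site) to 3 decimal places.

0.329

Sample 1: N=45, proportions 0.24444, 0.22222, 0.26667, 0.26667, giving H' = 1.38354 (working shown to 5 dp, full precision carried).
Sample 2: N=91, proportions 0.46154, 0.21978, 0.31868, giving H' = 1.05428.
Difference = |1.38354 − 1.05428| = 0.32926, i.e. 0.329 to 3 decimal places.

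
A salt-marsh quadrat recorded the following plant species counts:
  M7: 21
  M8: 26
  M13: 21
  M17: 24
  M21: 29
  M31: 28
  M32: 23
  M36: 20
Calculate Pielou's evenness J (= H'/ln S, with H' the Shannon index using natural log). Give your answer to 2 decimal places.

1.00

Total N = 21+26+21+24+29+28+23+20 = 192, so the proportions are 0.1094, 0.1354, 0.1094, 0.125, 0.151, 0.1458, 0.1198, 0.1042 (working shown to 4 dp, full precision carried).
H' = −Σ pᵢ ln pᵢ = −((-0.2420) + (-0.2708) + (-0.2420) + (-0.2599) + (-0.2855) + (-0.2808) + (-0.2542) + (-0.2356)) = 2.0708.
With S = 8 species, ln S = 2.0794, so J = 2.0708/2.0794 = 0.9959, i.e. 1.00 to 2 decimal places.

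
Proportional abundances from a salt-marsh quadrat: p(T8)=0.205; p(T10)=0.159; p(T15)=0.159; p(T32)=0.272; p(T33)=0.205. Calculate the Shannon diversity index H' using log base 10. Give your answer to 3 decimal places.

Each pᵢ log₁₀ pᵢ term (working shown to 5 dp, full precision carried): 0.205×(-0.68825)=-0.14109, 0.159×(-0.79860)=-0.12698, 0.159×(-0.79860)=-0.12698, 0.272×(-0.56543)=-0.15380, 0.205×(-0.68825)=-0.14109.
Sum = -0.68993, so H' = 0.690.

0.690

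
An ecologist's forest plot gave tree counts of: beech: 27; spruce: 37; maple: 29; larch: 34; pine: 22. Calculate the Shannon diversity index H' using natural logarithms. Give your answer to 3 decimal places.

1.594

Total N = 27+37+29+34+22 = 149, so the proportions are 0.18121, 0.24832, 0.19463, 0.22819, 0.14765 (working shown to 5 dp, full precision carried).
Each pᵢ ln pᵢ term: 0.18121×(-1.70811)=-0.30952, 0.24832×(-1.39303)=-0.34592, 0.19463×(-1.63665)=-0.31854, 0.22819×(-1.47759)=-0.33717, 0.14765×(-1.91290)=-0.28244.
Sum = -1.59360, so H' = 1.594.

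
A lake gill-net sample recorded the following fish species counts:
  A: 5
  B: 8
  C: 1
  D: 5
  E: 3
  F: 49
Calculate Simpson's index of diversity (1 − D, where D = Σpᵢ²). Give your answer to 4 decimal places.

Total N = 5+8+1+5+3+49 = 71, so the proportions are 0.070423, 0.112676, 0.014085, 0.070423, 0.042254, 0.690141 (working shown to 6 dp, full precision carried).
D = 0.070423² + 0.112676² + 0.014085² + 0.070423² + 0.042254² + 0.690141² = 0.004959 + 0.012696 + 0.000198 + 0.004959 + 0.001785 + 0.476294 = 0.500893.
So 1 − D = 0.499107, i.e. 0.4991 to 4 decimal places.

0.4991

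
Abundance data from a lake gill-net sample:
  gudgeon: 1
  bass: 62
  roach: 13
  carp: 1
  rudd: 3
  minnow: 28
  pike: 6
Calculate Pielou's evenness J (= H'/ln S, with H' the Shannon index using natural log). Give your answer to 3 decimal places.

0.646

Total N = 1+62+13+1+3+28+6 = 114, so the proportions are 0.00877, 0.54386, 0.11404, 0.00877, 0.02632, 0.24561, 0.05263 (working shown to 5 dp, full precision carried).
H' = −Σ pᵢ ln pᵢ = −((-0.04155) + (-0.33125) + (-0.24760) + (-0.04155) + (-0.09573) + (-0.34484) + (-0.15497)) = 1.25747.
With S = 7 species, ln S = 1.94591, so J = 1.25747/1.94591 = 0.64621, i.e. 0.646 to 3 decimal places.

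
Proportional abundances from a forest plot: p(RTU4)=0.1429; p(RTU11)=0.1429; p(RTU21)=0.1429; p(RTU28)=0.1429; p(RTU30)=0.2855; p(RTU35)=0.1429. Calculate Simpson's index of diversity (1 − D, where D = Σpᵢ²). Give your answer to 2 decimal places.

0.82

D = 0.1429² + 0.1429² + 0.1429² + 0.1429² + 0.2855² + 0.1429² = 0.0204 + 0.0204 + 0.0204 + 0.0204 + 0.0815 + 0.0204 = 0.1836 (working shown to 4 dp, full precision carried).
So 1 − D = 0.8164, i.e. 0.82 to 2 decimal places.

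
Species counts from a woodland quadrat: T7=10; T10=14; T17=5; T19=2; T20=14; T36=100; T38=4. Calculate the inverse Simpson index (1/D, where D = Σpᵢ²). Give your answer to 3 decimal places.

2.107

Total N = 10+14+5+2+14+100+4 = 149, so the proportions are 0.067114, 0.09396, 0.033557, 0.013423, 0.09396, 0.671141, 0.026846 (working shown to 6 dp, full precision carried).
D = 0.067114² + 0.09396² + 0.033557² + 0.013423² + 0.09396² + 0.671141² + 0.026846² = 0.004504 + 0.008828 + 0.001126 + 0.000180 + 0.008828 + 0.450430 + 0.000721 = 0.474618.
So 1/D = 2.10696, i.e. 2.107 to 3 decimal places.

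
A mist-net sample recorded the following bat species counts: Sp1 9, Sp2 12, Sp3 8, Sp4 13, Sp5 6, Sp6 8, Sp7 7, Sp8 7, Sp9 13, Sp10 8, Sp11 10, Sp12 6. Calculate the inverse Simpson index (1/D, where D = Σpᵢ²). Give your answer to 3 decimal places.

Total N = 9+12+8+13+6+8+7+7+13+8+10+6 = 107, so the proportions are 0.08411215, 0.11214953, 0.07476636, 0.12149533, 0.05607477, 0.07476636, 0.06542056, 0.06542056, 0.12149533, 0.07476636, 0.09345794, 0.05607477 (working shown to 8 dp, full precision carried).
D = 0.08411215² + 0.11214953² + 0.07476636² + 0.12149533² + 0.05607477² + 0.07476636² + 0.06542056² + 0.06542056² + 0.12149533² + 0.07476636² + 0.09345794² + 0.05607477² = 0.00707485 + 0.01257752 + 0.00559001 + 0.01476111 + 0.00314438 + 0.00559001 + 0.00427985 + 0.00427985 + 0.01476111 + 0.00559001 + 0.00873439 + 0.00314438 = 0.08952747.
So 1/D = 11.16976, i.e. 11.170 to 3 decimal places.

11.170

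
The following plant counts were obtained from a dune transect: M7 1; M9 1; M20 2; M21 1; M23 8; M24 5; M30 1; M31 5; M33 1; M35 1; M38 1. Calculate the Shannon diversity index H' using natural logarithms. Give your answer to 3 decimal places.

2.032

Total N = 1+1+2+1+8+5+1+5+1+1+1 = 27, so the proportions are 0.03704, 0.03704, 0.07407, 0.03704, 0.2963, 0.18519, 0.03704, 0.18519, 0.03704, 0.03704, 0.03704 (working shown to 5 dp, full precision carried).
Each pᵢ ln pᵢ term: 0.03704×(-3.29584)=-0.12207, 0.03704×(-3.29584)=-0.12207, 0.07407×(-2.60269)=-0.19279, 0.03704×(-3.29584)=-0.12207, 0.2963×(-1.21640)=-0.36041, 0.18519×(-1.68640)=-0.31230, 0.03704×(-3.29584)=-0.12207, 0.18519×(-1.68640)=-0.31230, 0.03704×(-3.29584)=-0.12207, 0.03704×(-3.29584)=-0.12207, 0.03704×(-3.29584)=-0.12207.
Sum = -2.03227, so H' = 2.032.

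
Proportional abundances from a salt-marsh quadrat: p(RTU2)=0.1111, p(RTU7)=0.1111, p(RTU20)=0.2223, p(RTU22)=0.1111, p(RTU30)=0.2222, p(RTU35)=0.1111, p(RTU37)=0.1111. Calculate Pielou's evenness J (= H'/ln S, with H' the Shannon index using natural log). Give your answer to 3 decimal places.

H' = −Σ pᵢ ln pᵢ = −((-0.24412) + (-0.24412) + (-0.33428) + (-0.24412) + (-0.33423) + (-0.24412) + (-0.24412)) = 1.88912 (working shown to 5 dp, full precision carried).
With S = 7 species, ln S = 1.94591, so J = 1.88912/1.94591 = 0.97082, i.e. 0.971 to 3 decimal places.

0.971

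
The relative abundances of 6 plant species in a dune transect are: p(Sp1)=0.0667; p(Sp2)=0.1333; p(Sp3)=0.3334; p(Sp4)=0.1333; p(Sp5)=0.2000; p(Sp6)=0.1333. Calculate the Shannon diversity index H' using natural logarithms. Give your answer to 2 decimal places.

1.67

Each pᵢ ln pᵢ term (working shown to 4 dp, full precision carried): 0.0667×(-2.7076)=-0.1806, 0.1333×(-2.0152)=-0.2686, 0.3334×(-1.0984)=-0.3662, 0.1333×(-2.0152)=-0.2686, 0.2×(-1.6094)=-0.3219, 0.1333×(-2.0152)=-0.2686.
Sum = -1.6746, so H' = 1.67.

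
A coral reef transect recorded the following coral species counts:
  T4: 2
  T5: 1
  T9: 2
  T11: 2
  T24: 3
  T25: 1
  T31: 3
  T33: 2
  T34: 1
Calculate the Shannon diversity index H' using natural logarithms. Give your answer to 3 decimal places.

Total N = 2+1+2+2+3+1+3+2+1 = 17, so the proportions are 0.11765, 0.05882, 0.11765, 0.11765, 0.17647, 0.05882, 0.17647, 0.11765, 0.05882 (working shown to 5 dp, full precision carried).
Each pᵢ ln pᵢ term: 0.11765×(-2.14007)=-0.25177, 0.05882×(-2.83321)=-0.16666, 0.11765×(-2.14007)=-0.25177, 0.11765×(-2.14007)=-0.25177, 0.17647×(-1.73460)=-0.30611, 0.05882×(-2.83321)=-0.16666, 0.17647×(-1.73460)=-0.30611, 0.11765×(-2.14007)=-0.25177, 0.05882×(-2.83321)=-0.16666.
Sum = -2.11928, so H' = 2.119.

2.119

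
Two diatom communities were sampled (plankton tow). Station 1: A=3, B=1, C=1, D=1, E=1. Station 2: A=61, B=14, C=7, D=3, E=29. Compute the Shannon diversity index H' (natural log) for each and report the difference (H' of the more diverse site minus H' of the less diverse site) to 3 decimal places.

Station 1: N=7, proportions 0.42857, 0.14286, 0.14286, 0.14286, 0.14286, giving H' = 1.47508 (working shown to 5 dp, full precision carried).
Station 2: N=114, proportions 0.53509, 0.12281, 0.0614, 0.02632, 0.25439, giving H' = 1.20744.
Difference = |1.47508 − 1.20744| = 0.26764, i.e. 0.268 to 3 decimal places.

0.268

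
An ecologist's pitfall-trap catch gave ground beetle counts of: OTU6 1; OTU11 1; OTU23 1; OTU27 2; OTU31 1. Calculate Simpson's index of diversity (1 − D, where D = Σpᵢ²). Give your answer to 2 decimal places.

0.78

Total N = 1+1+1+2+1 = 6, so the proportions are 0.1667, 0.1667, 0.1667, 0.3333, 0.1667 (working shown to 4 dp, full precision carried).
D = 0.1667² + 0.1667² + 0.1667² + 0.3333² + 0.1667² = 0.0278 + 0.0278 + 0.0278 + 0.1111 + 0.0278 = 0.2222.
So 1 − D = 0.7778, i.e. 0.78 to 2 decimal places.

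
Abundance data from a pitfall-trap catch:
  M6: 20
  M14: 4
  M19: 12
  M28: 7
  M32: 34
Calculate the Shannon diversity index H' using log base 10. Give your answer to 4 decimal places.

Total N = 20+4+12+7+34 = 77, so the proportions are 0.25974, 0.051948, 0.155844, 0.090909, 0.441558 (working shown to 6 dp, full precision carried).
Each pᵢ log₁₀ pᵢ term: 0.25974×(-0.585461)=-0.152068, 0.051948×(-1.284431)=-0.066724, 0.155844×(-0.807309)=-0.125814, 0.090909×(-1.041393)=-0.094672, 0.441558×(-0.355012)=-0.156758.
Sum = -0.596036, so H' = 0.5960.

0.5960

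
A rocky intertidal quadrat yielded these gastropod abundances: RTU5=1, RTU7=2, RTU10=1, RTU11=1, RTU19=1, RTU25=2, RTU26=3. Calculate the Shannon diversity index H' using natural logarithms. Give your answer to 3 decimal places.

1.846

Total N = 1+2+1+1+1+2+3 = 11, so the proportions are 0.09091, 0.18182, 0.09091, 0.09091, 0.09091, 0.18182, 0.27273 (working shown to 5 dp, full precision carried).
Each pᵢ ln pᵢ term: 0.09091×(-2.39790)=-0.21799, 0.18182×(-1.70475)=-0.30995, 0.09091×(-2.39790)=-0.21799, 0.09091×(-2.39790)=-0.21799, 0.09091×(-2.39790)=-0.21799, 0.18182×(-1.70475)=-0.30995, 0.27273×(-1.29928)=-0.35435.
Sum = -1.84622, so H' = 1.846.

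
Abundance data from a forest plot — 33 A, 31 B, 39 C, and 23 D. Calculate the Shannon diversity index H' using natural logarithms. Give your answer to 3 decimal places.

1.369

Total N = 33+31+39+23 = 126, so the proportions are 0.2619, 0.24603, 0.30952, 0.18254 (working shown to 5 dp, full precision carried).
Each pᵢ ln pᵢ term: 0.2619×(-1.33977)=-0.35089, 0.24603×(-1.40229)=-0.34501, 0.30952×(-1.17272)=-0.36298, 0.18254×(-1.70079)=-0.31046.
Sum = -1.36935, so H' = 1.369.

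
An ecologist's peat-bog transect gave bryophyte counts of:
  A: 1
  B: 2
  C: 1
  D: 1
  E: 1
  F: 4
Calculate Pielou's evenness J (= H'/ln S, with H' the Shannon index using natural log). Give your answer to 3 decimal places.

Total N = 1+2+1+1+1+4 = 10, so the proportions are 0.1, 0.2, 0.1, 0.1, 0.1, 0.4 (working shown to 5 dp, full precision carried).
H' = −Σ pᵢ ln pᵢ = −((-0.23026) + (-0.32189) + (-0.23026) + (-0.23026) + (-0.23026) + (-0.36652)) = 1.60944.
With S = 6 species, ln S = 1.79176, so J = 1.60944/1.79176 = 0.89824, i.e. 0.898 to 3 decimal places.

0.898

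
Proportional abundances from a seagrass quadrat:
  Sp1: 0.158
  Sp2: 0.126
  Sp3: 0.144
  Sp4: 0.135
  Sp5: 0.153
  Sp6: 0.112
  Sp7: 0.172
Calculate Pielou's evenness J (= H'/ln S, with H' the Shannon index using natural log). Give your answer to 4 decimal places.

H' = −Σ pᵢ ln pᵢ = −((-0.291535) + (-0.261006) + (-0.279064) + (-0.270335) + (-0.287230) + (-0.245197) + (-0.302765)) = 1.937131 (working shown to 6 dp, full precision carried).
With S = 7 species, ln S = 1.945910, so J = 1.937131/1.945910 = 0.995488, i.e. 0.9955 to 4 decimal places.

0.9955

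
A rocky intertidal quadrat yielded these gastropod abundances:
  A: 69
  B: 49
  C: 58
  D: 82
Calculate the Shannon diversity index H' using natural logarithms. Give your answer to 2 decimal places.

Total N = 69+49+58+82 = 258, so the proportions are 0.2674, 0.1899, 0.2248, 0.3178 (working shown to 4 dp, full precision carried).
Each pᵢ ln pᵢ term: 0.2674×(-1.3189)=-0.3527, 0.1899×(-1.6611)=-0.3155, 0.2248×(-1.4925)=-0.3355, 0.3178×(-1.1462)=-0.3643.
Sum = -1.3680, so H' = 1.37.

1.37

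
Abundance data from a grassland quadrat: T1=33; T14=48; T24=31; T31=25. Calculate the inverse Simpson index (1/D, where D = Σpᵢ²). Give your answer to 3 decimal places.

3.770

Total N = 33+48+31+25 = 137, so the proportions are 0.2408759, 0.350365, 0.2262774, 0.1824818 (working shown to 7 dp, full precision carried).
D = 0.2408759² + 0.350365² + 0.2262774² + 0.1824818² = 0.0580212 + 0.1227556 + 0.0512014 + 0.0332996 = 0.2652779.
So 1/D = 3.76963, i.e. 3.770 to 3 decimal places.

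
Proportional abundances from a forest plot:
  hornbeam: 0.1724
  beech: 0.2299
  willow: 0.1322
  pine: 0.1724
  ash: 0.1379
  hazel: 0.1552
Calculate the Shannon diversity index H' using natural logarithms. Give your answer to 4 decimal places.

1.7740

Each pᵢ ln pᵢ term (working shown to 6 dp, full precision carried): 0.1724×(-1.757938)=-0.303068, 0.2299×(-1.470111)=-0.337978, 0.1322×(-2.023439)=-0.267499, 0.1724×(-1.757938)=-0.303068, 0.1379×(-1.981226)=-0.273211, 0.1552×(-1.863041)=-0.289144.
Sum = -1.773969, so H' = 1.7740.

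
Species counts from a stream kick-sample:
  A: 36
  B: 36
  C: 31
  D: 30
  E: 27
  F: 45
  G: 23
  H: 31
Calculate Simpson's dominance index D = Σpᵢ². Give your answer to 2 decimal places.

0.13

Total N = 36+36+31+30+27+45+23+31 = 259, so the proportions are 0.139, 0.139, 0.1197, 0.1158, 0.1042, 0.1737, 0.0888, 0.1197 (working shown to 4 dp, full precision carried).
D = 0.139² + 0.139² + 0.1197² + 0.1158² + 0.1042² + 0.1737² + 0.0888² + 0.1197² = 0.0193 + 0.0193 + 0.0143 + 0.0134 + 0.0109 + 0.0302 + 0.0079 + 0.0143 = 0.1296.
To 2 decimal places, D = 0.13.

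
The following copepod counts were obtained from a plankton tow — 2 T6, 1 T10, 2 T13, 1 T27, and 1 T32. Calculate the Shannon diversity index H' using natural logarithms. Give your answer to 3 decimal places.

1.550

Total N = 2+1+2+1+1 = 7, so the proportions are 0.28571, 0.14286, 0.28571, 0.14286, 0.14286 (working shown to 5 dp, full precision carried).
Each pᵢ ln pᵢ term: 0.28571×(-1.25276)=-0.35793, 0.14286×(-1.94591)=-0.27799, 0.28571×(-1.25276)=-0.35793, 0.14286×(-1.94591)=-0.27799, 0.14286×(-1.94591)=-0.27799.
Sum = -1.54983, so H' = 1.550.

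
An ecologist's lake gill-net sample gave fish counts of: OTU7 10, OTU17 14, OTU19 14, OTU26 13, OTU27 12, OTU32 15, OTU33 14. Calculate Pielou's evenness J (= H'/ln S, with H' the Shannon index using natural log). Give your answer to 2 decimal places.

1.00

Total N = 10+14+14+13+12+15+14 = 92, so the proportions are 0.1087, 0.1522, 0.1522, 0.1413, 0.1304, 0.163, 0.1522 (working shown to 4 dp, full precision carried).
H' = −Σ pᵢ ln pᵢ = −((-0.2412) + (-0.2865) + (-0.2865) + (-0.2765) + (-0.2657) + (-0.2957) + (-0.2865)) = 1.9386.
With S = 7 species, ln S = 1.9459, so J = 1.9386/1.9459 = 0.9963, i.e. 1.00 to 2 decimal places.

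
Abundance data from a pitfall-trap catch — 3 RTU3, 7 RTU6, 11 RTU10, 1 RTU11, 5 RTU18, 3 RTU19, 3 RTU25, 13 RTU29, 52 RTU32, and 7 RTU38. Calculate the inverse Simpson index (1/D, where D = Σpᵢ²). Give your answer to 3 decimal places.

3.506

Total N = 3+7+11+1+5+3+3+13+52+7 = 105, so the proportions are 0.0285714, 0.0666667, 0.1047619, 0.0095238, 0.047619, 0.0285714, 0.0285714, 0.1238095, 0.4952381, 0.0666667 (working shown to 7 dp, full precision carried).
D = 0.0285714² + 0.0666667² + 0.1047619² + 0.0095238² + 0.047619² + 0.0285714² + 0.0285714² + 0.1238095² + 0.4952381² + 0.0666667² = 0.0008163 + 0.0044444 + 0.0109751 + 0.0000907 + 0.0022676 + 0.0008163 + 0.0008163 + 0.0153288 + 0.2452608 + 0.0044444 = 0.2852608.
So 1/D = 3.50556, i.e. 3.506 to 3 decimal places.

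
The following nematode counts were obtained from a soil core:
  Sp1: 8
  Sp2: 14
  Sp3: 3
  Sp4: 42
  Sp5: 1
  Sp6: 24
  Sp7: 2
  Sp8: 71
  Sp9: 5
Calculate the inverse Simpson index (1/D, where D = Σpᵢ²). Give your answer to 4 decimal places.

3.7630

Total N = 8+14+3+42+1+24+2+71+5 = 170, so the proportions are 0.04705882, 0.08235294, 0.01764706, 0.24705882, 0.00588235, 0.14117647, 0.01176471, 0.41764706, 0.02941176 (working shown to 8 dp, full precision carried).
D = 0.04705882² + 0.08235294² + 0.01764706² + 0.24705882² + 0.00588235² + 0.14117647² + 0.01176471² + 0.41764706² + 0.02941176² = 0.00221453 + 0.00678201 + 0.00031142 + 0.06103806 + 0.00003460 + 0.01993080 + 0.00013841 + 0.17442907 + 0.00086505 = 0.26574394.
So 1/D = 3.763021, i.e. 3.7630 to 4 decimal places.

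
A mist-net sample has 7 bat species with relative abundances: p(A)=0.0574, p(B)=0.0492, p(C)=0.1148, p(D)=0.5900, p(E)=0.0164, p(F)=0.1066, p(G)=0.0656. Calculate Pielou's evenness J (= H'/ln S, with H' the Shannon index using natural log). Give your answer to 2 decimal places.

0.70

H' = −Σ pᵢ ln pᵢ = −((-0.1640) + (-0.1482) + (-0.2485) + (-0.3113) + (-0.0674) + (-0.2386) + (-0.1787)) = 1.3568 (working shown to 4 dp, full precision carried).
With S = 7 species, ln S = 1.9459, so J = 1.3568/1.9459 = 0.6972, i.e. 0.70 to 2 decimal places.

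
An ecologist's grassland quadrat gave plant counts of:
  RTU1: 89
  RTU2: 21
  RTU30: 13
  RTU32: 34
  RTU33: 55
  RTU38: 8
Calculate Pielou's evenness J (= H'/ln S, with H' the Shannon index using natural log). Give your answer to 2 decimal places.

Total N = 89+21+13+34+55+8 = 220, so the proportions are 0.4045, 0.0955, 0.0591, 0.1545, 0.25, 0.0364 (working shown to 4 dp, full precision carried).
H' = −Σ pᵢ ln pᵢ = −((-0.3661) + (-0.2242) + (-0.1671) + (-0.2886) + (-0.3466) + (-0.1205)) = 1.5132.
With S = 6 species, ln S = 1.7918, so J = 1.5132/1.7918 = 0.8445, i.e. 0.84 to 2 decimal places.

0.84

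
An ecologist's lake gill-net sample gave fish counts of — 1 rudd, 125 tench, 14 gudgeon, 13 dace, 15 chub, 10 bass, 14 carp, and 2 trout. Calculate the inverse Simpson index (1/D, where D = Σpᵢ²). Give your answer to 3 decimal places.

Total N = 1+125+14+13+15+10+14+2 = 194, so the proportions are 0.005155, 0.64433, 0.072165, 0.06701, 0.07732, 0.051546, 0.072165, 0.010309 (working shown to 6 dp, full precision carried).
D = 0.005155² + 0.64433² + 0.072165² + 0.06701² + 0.07732² + 0.051546² + 0.072165² + 0.010309² = 0.000027 + 0.415161 + 0.005208 + 0.004490 + 0.005978 + 0.002657 + 0.005208 + 0.000106 = 0.438835.
So 1/D = 2.27876, i.e. 2.279 to 3 decimal places.

2.279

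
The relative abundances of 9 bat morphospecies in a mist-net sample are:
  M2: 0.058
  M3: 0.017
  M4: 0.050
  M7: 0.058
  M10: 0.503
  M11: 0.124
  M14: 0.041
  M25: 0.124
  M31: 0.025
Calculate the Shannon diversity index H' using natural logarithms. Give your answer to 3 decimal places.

Each pᵢ ln pᵢ term (working shown to 5 dp, full precision carried): 0.058×(-2.84731)=-0.16514, 0.017×(-4.07454)=-0.06927, 0.05×(-2.99573)=-0.14979, 0.058×(-2.84731)=-0.16514, 0.503×(-0.68717)=-0.34564, 0.124×(-2.08747)=-0.25885, 0.041×(-3.19418)=-0.13096, 0.124×(-2.08747)=-0.25885, 0.025×(-3.68888)=-0.09222.
Sum = -1.63586, so H' = 1.636.

1.636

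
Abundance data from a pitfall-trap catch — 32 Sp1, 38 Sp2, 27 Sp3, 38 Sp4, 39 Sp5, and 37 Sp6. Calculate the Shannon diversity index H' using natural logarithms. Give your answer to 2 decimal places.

1.78

Total N = 32+38+27+38+39+37 = 211, so the proportions are 0.1517, 0.1801, 0.128, 0.1801, 0.1848, 0.1754 (working shown to 4 dp, full precision carried).
Each pᵢ ln pᵢ term: 0.1517×(-1.8861)=-0.2860, 0.1801×(-1.7143)=-0.3087, 0.128×(-2.0560)=-0.2631, 0.1801×(-1.7143)=-0.3087, 0.1848×(-1.6883)=-0.3121, 0.1754×(-1.7409)=-0.3053.
Sum = -1.7839, so H' = 1.78.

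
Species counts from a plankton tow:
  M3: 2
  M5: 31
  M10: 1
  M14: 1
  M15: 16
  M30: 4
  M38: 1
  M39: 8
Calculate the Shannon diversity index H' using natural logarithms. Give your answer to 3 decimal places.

Total N = 2+31+1+1+16+4+1+8 = 64, so the proportions are 0.03125, 0.48438, 0.01562, 0.01562, 0.25, 0.0625, 0.01562, 0.125 (working shown to 5 dp, full precision carried).
Each pᵢ ln pᵢ term: 0.03125×(-3.46574)=-0.10830, 0.48438×(-0.72490)=-0.35112, 0.01562×(-4.15888)=-0.06498, 0.01562×(-4.15888)=-0.06498, 0.25×(-1.38629)=-0.34657, 0.0625×(-2.77259)=-0.17329, 0.01562×(-4.15888)=-0.06498, 0.125×(-2.07944)=-0.25993.
Sum = -1.43416, so H' = 1.434.

1.434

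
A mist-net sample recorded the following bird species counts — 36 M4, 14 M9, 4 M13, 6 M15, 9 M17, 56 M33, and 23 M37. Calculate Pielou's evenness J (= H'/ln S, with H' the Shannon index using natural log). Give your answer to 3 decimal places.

Total N = 36+14+4+6+9+56+23 = 148, so the proportions are 0.24324, 0.09459, 0.02703, 0.04054, 0.06081, 0.37838, 0.15541 (working shown to 5 dp, full precision carried).
H' = −Σ pᵢ ln pᵢ = −((-0.34387) + (-0.22307) + (-0.09759) + (-0.12995) + (-0.17027) + (-0.36773) + (-0.28932)) = 1.62180.
With S = 7 species, ln S = 1.94591, so J = 1.62180/1.94591 = 0.83344, i.e. 0.833 to 3 decimal places.

0.833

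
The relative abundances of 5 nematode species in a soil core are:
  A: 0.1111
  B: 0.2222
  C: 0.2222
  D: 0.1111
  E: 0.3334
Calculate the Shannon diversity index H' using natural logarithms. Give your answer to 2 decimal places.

1.52

Each pᵢ ln pᵢ term (working shown to 4 dp, full precision carried): 0.1111×(-2.1973)=-0.2441, 0.2222×(-1.5042)=-0.3342, 0.2222×(-1.5042)=-0.3342, 0.1111×(-2.1973)=-0.2441, 0.3334×(-1.0984)=-0.3662.
Sum = -1.5229, so H' = 1.52.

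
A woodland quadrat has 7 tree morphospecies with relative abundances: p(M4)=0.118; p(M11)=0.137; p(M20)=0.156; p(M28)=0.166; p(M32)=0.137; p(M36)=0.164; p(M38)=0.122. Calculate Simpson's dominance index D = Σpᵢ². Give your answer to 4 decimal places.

D = 0.118² + 0.137² + 0.156² + 0.166² + 0.137² + 0.164² + 0.122² = 0.013924 + 0.018769 + 0.024336 + 0.027556 + 0.018769 + 0.026896 + 0.014884 = 0.145134 (working shown to 6 dp, full precision carried).
To 4 decimal places, D = 0.1451.

0.1451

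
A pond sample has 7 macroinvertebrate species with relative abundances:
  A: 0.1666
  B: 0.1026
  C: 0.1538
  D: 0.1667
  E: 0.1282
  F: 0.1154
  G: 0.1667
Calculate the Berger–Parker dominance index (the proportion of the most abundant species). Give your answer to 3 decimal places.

0.167

The largest proportion is 0.1667, i.e. d = 0.167 to 3 decimal places.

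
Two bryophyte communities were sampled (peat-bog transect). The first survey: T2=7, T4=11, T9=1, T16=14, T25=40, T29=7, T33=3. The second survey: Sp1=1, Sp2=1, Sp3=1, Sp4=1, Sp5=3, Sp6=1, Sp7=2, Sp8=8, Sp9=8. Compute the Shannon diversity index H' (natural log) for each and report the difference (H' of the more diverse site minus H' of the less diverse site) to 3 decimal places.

0.288

The first survey: N=83, proportions 0.08434, 0.13253, 0.01205, 0.16867, 0.48193, 0.08434, 0.03614, giving H' = 1.51020 (working shown to 5 dp, full precision carried).
The second survey: N=26, proportions 0.03846, 0.03846, 0.03846, 0.03846, 0.11538, 0.03846, 0.07692, 0.30769, 0.30769, giving H' = 1.79836.
Difference = |1.51020 − 1.79836| = 0.28816, i.e. 0.288 to 3 decimal places.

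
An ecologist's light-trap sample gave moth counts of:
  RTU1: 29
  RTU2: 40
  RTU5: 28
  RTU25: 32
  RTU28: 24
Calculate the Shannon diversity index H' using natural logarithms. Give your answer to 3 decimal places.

Total N = 29+40+28+32+24 = 153, so the proportions are 0.18954, 0.26144, 0.18301, 0.20915, 0.15686 (working shown to 5 dp, full precision carried).
Each pᵢ ln pᵢ term: 0.18954×(-1.66314)=-0.31524, 0.26144×(-1.34156)=-0.35073, 0.18301×(-1.69823)=-0.31079, 0.20915×(-1.56470)=-0.32726, 0.15686×(-1.85238)=-0.29057.
Sum = -1.59459, so H' = 1.595.

1.595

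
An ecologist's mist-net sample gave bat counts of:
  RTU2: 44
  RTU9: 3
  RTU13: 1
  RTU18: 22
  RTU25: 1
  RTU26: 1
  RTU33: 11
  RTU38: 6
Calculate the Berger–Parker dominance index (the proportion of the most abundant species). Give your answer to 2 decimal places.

0.49

Total N = 44+3+1+22+1+1+11+6 = 89, so the proportions are 0.4944, 0.0337, 0.0112, 0.2472, 0.0112, 0.0112, 0.1236, 0.0674 (working shown to 4 dp, full precision carried).
The largest proportion is 0.4944, i.e. d = 0.49 to 2 decimal places.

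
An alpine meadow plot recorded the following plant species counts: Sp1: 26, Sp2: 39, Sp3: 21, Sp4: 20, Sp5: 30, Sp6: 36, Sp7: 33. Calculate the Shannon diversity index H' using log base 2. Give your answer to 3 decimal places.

2.768

Total N = 26+39+21+20+30+36+33 = 205, so the proportions are 0.12683, 0.19024, 0.10244, 0.09756, 0.14634, 0.17561, 0.16098 (working shown to 5 dp, full precision carried).
Each pᵢ log₂ pᵢ term: 0.12683×(-2.97904)=-0.37783, 0.19024×(-2.39408)=-0.45546, 0.10244×(-3.28716)=-0.33673, 0.09756×(-3.35755)=-0.32757, 0.14634×(-2.77259)=-0.40574, 0.17561×(-2.50956)=-0.44070, 0.16098×(-2.63509)=-0.42418.
Sum = -2.76822, so H' = 2.768.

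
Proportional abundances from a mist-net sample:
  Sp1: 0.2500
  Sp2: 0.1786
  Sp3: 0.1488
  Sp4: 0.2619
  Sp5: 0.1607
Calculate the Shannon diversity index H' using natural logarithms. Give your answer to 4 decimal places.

Each pᵢ ln pᵢ term (working shown to 6 dp, full precision carried): 0.25×(-1.386294)=-0.346574, 0.1786×(-1.722607)=-0.307658, 0.1488×(-1.905152)=-0.283487, 0.2619×(-1.339793)=-0.350892, 0.1607×(-1.828216)=-0.293794.
Sum = -1.582404, so H' = 1.5824.

1.5824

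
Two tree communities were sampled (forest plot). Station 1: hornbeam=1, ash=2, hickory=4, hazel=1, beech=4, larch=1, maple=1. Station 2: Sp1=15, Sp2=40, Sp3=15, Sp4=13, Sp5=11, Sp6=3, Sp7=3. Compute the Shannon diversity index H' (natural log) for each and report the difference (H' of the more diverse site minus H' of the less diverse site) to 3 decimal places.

0.094

Station 1: N=14, proportions 0.071429, 0.142857, 0.285714, 0.071429, 0.285714, 0.071429, 0.071429, giving H' = 1.747868 (working shown to 6 dp, full precision carried).
Station 2: N=100, proportions 0.15, 0.4, 0.15, 0.13, 0.11, 0.03, 0.03, giving H' = 1.654075.
Difference = |1.747868 − 1.654075| = 0.093793, i.e. 0.094 to 3 decimal places.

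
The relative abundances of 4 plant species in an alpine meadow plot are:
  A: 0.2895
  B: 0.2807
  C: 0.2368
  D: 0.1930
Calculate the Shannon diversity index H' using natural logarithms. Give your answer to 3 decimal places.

1.374

Each pᵢ ln pᵢ term (working shown to 5 dp, full precision carried): 0.2895×(-1.23960)=-0.35886, 0.2807×(-1.27047)=-0.35662, 0.2368×(-1.44054)=-0.34112, 0.193×(-1.64507)=-0.31750.
Sum = -1.37410, so H' = 1.374.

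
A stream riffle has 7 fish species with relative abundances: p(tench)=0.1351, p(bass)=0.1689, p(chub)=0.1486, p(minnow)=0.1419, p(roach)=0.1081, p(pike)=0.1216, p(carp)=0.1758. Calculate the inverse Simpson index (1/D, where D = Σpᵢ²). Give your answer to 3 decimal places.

D = 0.1351² + 0.1689² + 0.1486² + 0.1419² + 0.1081² + 0.1216² + 0.1758² = 0.0182520 + 0.0285272 + 0.0220820 + 0.0201356 + 0.0116856 + 0.0147866 + 0.0309056 = 0.1463746 (working shown to 7 dp, full precision carried).
So 1/D = 6.83179, i.e. 6.832 to 3 decimal places.

6.832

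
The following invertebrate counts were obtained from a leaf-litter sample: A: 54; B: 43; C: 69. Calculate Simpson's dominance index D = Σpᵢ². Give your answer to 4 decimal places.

0.3457

Total N = 54+43+69 = 166, so the proportions are 0.325301, 0.259036, 0.415663 (working shown to 6 dp, full precision carried).
D = 0.325301² + 0.259036² + 0.415663² = 0.105821 + 0.067100 + 0.172775 = 0.345696.
To 4 decimal places, D = 0.3457.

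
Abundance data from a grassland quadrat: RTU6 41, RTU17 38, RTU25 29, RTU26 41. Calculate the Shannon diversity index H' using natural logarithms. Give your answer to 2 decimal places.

1.38

Total N = 41+38+29+41 = 149, so the proportions are 0.2752, 0.255, 0.1946, 0.2752 (working shown to 4 dp, full precision carried).
Each pᵢ ln pᵢ term: 0.2752×(-1.2904)=-0.3551, 0.255×(-1.3664)=-0.3485, 0.1946×(-1.6367)=-0.3185, 0.2752×(-1.2904)=-0.3551.
Sum = -1.3771, so H' = 1.38.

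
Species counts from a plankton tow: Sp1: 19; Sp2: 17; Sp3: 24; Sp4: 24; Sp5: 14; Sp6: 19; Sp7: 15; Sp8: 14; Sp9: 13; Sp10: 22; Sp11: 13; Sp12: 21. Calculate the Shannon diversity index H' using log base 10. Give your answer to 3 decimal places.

Total N = 19+17+24+24+14+19+15+14+13+22+13+21 = 215, so the proportions are 0.08837, 0.07907, 0.11163, 0.11163, 0.06512, 0.08837, 0.06977, 0.06512, 0.06047, 0.10233, 0.06047, 0.09767 (working shown to 5 dp, full precision carried).
Each pᵢ log₁₀ pᵢ term: 0.08837×(-1.05368)=-0.09312, 0.07907×(-1.10199)=-0.08713, 0.11163×(-0.95223)=-0.10630, 0.11163×(-0.95223)=-0.10630, 0.06512×(-1.18631)=-0.07725, 0.08837×(-1.05368)=-0.09312, 0.06977×(-1.15635)=-0.08068, 0.06512×(-1.18631)=-0.07725, 0.06047×(-1.21850)=-0.07368, 0.10233×(-0.99002)=-0.10130, 0.06047×(-1.21850)=-0.07368, 0.09767×(-1.01022)=-0.09867.
Sum = -1.06846, so H' = 1.068.

1.068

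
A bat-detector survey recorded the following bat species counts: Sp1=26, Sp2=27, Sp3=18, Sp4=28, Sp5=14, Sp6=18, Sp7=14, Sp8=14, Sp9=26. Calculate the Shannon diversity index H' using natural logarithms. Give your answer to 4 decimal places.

2.1576

Total N = 26+27+18+28+14+18+14+14+26 = 185, so the proportions are 0.140541, 0.145946, 0.097297, 0.151351, 0.075676, 0.097297, 0.075676, 0.075676, 0.140541 (working shown to 6 dp, full precision carried).
Each pᵢ ln pᵢ term: 0.140541×(-1.962259)=-0.275777, 0.145946×(-1.924519)=-0.280876, 0.097297×(-2.329984)=-0.226701, 0.151351×(-1.888151)=-0.285774, 0.075676×(-2.581298)=-0.195342, 0.097297×(-2.329984)=-0.226701, 0.075676×(-2.581298)=-0.195342, 0.075676×(-2.581298)=-0.195342, 0.140541×(-1.962259)=-0.275777.
Sum = -2.157631, so H' = 2.1576.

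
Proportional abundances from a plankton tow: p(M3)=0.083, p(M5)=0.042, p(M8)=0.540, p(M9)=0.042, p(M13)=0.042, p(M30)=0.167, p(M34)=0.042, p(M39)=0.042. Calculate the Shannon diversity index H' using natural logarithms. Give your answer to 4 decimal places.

1.5039

Each pᵢ ln pᵢ term (working shown to 6 dp, full precision carried): 0.083×(-2.488915)=-0.206580, 0.042×(-3.170086)=-0.133144, 0.54×(-0.616186)=-0.332741, 0.042×(-3.170086)=-0.133144, 0.042×(-3.170086)=-0.133144, 0.167×(-1.789761)=-0.298890, 0.042×(-3.170086)=-0.133144, 0.042×(-3.170086)=-0.133144.
Sum = -1.503929, so H' = 1.5039.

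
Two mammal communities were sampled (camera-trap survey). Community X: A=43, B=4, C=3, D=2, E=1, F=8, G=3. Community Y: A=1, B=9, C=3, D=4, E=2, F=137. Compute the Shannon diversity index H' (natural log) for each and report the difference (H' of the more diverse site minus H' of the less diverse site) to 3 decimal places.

0.624

Community X: N=64, proportions 0.67188, 0.0625, 0.04688, 0.03125, 0.01562, 0.125, 0.04688, giving H' = 1.16060 (working shown to 5 dp, full precision carried).
Community Y: N=156, proportions 0.00641, 0.05769, 0.01923, 0.02564, 0.01282, 0.87821, giving H' = 0.53678.
Difference = |1.16060 − 0.53678| = 0.62382, i.e. 0.624 to 3 decimal places.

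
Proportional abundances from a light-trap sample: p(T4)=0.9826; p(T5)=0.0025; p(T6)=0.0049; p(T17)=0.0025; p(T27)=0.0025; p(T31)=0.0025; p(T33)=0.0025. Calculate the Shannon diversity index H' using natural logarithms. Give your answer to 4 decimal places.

0.1182

Each pᵢ ln pᵢ term (working shown to 6 dp, full precision carried): 0.9826×(-0.017553)=-0.017248, 0.0025×(-5.991465)=-0.014979, 0.0049×(-5.318520)=-0.026061, 0.0025×(-5.991465)=-0.014979, 0.0025×(-5.991465)=-0.014979, 0.0025×(-5.991465)=-0.014979, 0.0025×(-5.991465)=-0.014979.
Sum = -0.118202, so H' = 0.1182.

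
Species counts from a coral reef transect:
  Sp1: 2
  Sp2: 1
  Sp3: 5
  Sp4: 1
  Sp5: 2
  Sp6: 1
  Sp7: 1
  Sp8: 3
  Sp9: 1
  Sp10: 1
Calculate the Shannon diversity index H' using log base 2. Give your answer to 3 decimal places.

Total N = 2+1+5+1+2+1+1+3+1+1 = 18, so the proportions are 0.11111, 0.05556, 0.27778, 0.05556, 0.11111, 0.05556, 0.05556, 0.16667, 0.05556, 0.05556 (working shown to 5 dp, full precision carried).
Each pᵢ log₂ pᵢ term: 0.11111×(-3.16993)=-0.35221, 0.05556×(-4.16993)=-0.23166, 0.27778×(-1.84800)=-0.51333, 0.05556×(-4.16993)=-0.23166, 0.11111×(-3.16993)=-0.35221, 0.05556×(-4.16993)=-0.23166, 0.05556×(-4.16993)=-0.23166, 0.16667×(-2.58496)=-0.43083, 0.05556×(-4.16993)=-0.23166, 0.05556×(-4.16993)=-0.23166.
Sum = -3.03856, so H' = 3.039.

3.039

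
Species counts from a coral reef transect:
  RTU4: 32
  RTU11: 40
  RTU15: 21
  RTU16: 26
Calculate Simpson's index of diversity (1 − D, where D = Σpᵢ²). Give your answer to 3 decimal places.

0.736

Total N = 32+40+21+26 = 119, so the proportions are 0.26891, 0.33613, 0.17647, 0.21849 (working shown to 5 dp, full precision carried).
D = 0.26891² + 0.33613² + 0.17647² + 0.21849² = 0.07231 + 0.11299 + 0.03114 + 0.04774 = 0.26418.
So 1 − D = 0.73582, i.e. 0.736 to 3 decimal places.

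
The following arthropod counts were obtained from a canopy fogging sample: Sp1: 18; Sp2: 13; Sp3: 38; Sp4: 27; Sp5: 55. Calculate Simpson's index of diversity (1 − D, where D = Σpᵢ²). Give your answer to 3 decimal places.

0.750

Total N = 18+13+38+27+55 = 151, so the proportions are 0.11921, 0.08609, 0.25166, 0.17881, 0.36424 (working shown to 5 dp, full precision carried).
D = 0.11921² + 0.08609² + 0.25166² + 0.17881² + 0.36424² = 0.01421 + 0.00741 + 0.06333 + 0.03197 + 0.13267 = 0.24959.
So 1 − D = 0.75041, i.e. 0.750 to 3 decimal places.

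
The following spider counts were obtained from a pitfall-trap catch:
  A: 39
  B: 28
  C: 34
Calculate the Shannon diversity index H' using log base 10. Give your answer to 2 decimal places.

Total N = 39+28+34 = 101, so the proportions are 0.3861, 0.2772, 0.3366 (working shown to 4 dp, full precision carried).
Each pᵢ log₁₀ pᵢ term: 0.3861×(-0.4133)=-0.1596, 0.2772×(-0.5572)=-0.1545, 0.3366×(-0.4728)=-0.1592.
Sum = -0.4732, so H' = 0.47.

0.47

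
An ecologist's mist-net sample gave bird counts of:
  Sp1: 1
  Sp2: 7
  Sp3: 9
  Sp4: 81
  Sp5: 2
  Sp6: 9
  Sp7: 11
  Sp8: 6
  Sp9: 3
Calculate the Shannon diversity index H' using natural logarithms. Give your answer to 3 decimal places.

Total N = 1+7+9+81+2+9+11+6+3 = 129, so the proportions are 0.00775, 0.05426, 0.06977, 0.62791, 0.0155, 0.06977, 0.08527, 0.04651, 0.02326 (working shown to 5 dp, full precision carried).
Each pᵢ ln pᵢ term: 0.00775×(-4.85981)=-0.03767, 0.05426×(-2.91390)=-0.15812, 0.06977×(-2.66259)=-0.18576, 0.62791×(-0.46536)=-0.29220, 0.0155×(-4.16667)=-0.06460, 0.06977×(-2.66259)=-0.18576, 0.08527×(-2.46192)=-0.20993, 0.04651×(-3.06805)=-0.14270, 0.02326×(-3.76120)=-0.08747.
Sum = -1.36422, so H' = 1.364.

1.364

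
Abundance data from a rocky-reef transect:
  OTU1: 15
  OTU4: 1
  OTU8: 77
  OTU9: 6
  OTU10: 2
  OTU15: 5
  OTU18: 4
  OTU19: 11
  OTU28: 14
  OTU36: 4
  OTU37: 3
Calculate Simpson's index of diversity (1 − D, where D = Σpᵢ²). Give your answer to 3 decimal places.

0.674

Total N = 15+1+77+6+2+5+4+11+14+4+3 = 142, so the proportions are 0.10563, 0.00704, 0.54225, 0.04225, 0.01408, 0.03521, 0.02817, 0.07746, 0.09859, 0.02817, 0.02113 (working shown to 5 dp, full precision carried).
D = 0.10563² + 0.00704² + 0.54225² + 0.04225² + 0.01408² + 0.03521² + 0.02817² + 0.07746² + 0.09859² + 0.02817² + 0.02113² = 0.01116 + 0.00005 + 0.29404 + 0.00179 + 0.00020 + 0.00124 + 0.00079 + 0.00600 + 0.00972 + 0.00079 + 0.00045 = 0.32622.
So 1 − D = 0.67378, i.e. 0.674 to 3 decimal places.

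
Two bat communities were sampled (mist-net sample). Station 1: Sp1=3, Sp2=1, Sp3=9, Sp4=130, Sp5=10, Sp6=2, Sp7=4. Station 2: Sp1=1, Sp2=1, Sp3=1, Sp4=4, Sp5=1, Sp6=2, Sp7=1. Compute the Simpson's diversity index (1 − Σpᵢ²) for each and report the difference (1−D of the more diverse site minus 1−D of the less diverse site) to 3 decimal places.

0.470

Station 1: N=159, proportions 0.01887, 0.00629, 0.0566, 0.81761, 0.06289, 0.01258, 0.02516, giving 1−D = 0.32317 (working shown to 5 dp, full precision carried).
Station 2: N=11, proportions 0.09091, 0.09091, 0.09091, 0.36364, 0.09091, 0.18182, 0.09091, giving 1−D = 0.79339.
Difference = |0.32317 − 0.79339| = 0.47022, i.e. 0.470 to 3 decimal places.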